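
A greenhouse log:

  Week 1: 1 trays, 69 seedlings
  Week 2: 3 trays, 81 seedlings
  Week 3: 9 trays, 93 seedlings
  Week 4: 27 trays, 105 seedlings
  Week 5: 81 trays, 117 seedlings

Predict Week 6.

243 trays, 129 seedlings

Trays: 1, 3, 9, 27, 81 → 243 (×3 each step).
Seedlings — +12 each step: 69, 81, 93, 105, 117 → 129.
Combining the parts gives 243 trays, 129 seedlings.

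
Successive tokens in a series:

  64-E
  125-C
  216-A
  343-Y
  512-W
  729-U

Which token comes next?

First component — perfect cubes: 4³, 5³, 6³, …: 64, 125, 216, 343, 512, 729 → 1000.
Letter: E, C, A, Y, W, U → S (letters move back 2 places in the alphabet, wrapping A→Z).
Combining the parts gives 1000-S.

1000-S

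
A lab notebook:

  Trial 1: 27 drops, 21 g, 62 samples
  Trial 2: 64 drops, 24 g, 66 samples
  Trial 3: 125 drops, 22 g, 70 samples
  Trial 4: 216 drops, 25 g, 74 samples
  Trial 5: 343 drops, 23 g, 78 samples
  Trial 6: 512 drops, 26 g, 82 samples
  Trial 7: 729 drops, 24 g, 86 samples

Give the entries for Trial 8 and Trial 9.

1000 drops, 27 g, 90 samples; 1331 drops, 25 g, 94 samples

Drops goes 27, 64, 125, 216, 343, 512, 729 → 1000 → 1331 (perfect cubes: 3³, 4³, 5³, …).
G: alternating steps +3, −2, +3, −2, …, so 21, 24, 22, 25, 23, 26, 24 → 27 → 25.
Samples: +4 each step, so 62, 66, 70, 74, 78, 82, 86 → 90 → 94.
Putting the parts together: 1000 drops, 27 g, 90 samples and then 1331 drops, 25 g, 94 samples.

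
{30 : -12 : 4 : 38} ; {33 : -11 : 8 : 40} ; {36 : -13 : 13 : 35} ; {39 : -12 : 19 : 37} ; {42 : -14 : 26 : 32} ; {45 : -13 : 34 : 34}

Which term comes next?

{48 : -15 : 43 : 29}

First part — +3 each step: 30, 33, 36, 39, 42, 45 → 48.
For the second part, alternating steps +1, −2, +1, −2, …: -12, -11, -13, -12, -14, -13 → -15.
Third part: differences are 4, 5, 6, … (increasing by 1 each time); 4, 8, 13, 19, 26, 34 → 43.
Fourth part: alternating steps +2, −5, +2, −5, …; 38, 40, 35, 37, 32, 34 → 29.
Putting it together: {48 : -15 : 43 : 29}.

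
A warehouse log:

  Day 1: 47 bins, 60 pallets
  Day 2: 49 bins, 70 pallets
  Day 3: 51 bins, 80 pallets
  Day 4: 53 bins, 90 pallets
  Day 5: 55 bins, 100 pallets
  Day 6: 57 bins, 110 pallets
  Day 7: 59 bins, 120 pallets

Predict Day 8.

Bins — +2 each step: 47, 49, 51, 53, 55, 57, 59 → 61.
For the pallets, +10 each step: 60, 70, 80, 90, 100, 110, 120 → 130.
So the next line is 61 bins, 130 pallets.

61 bins, 130 pallets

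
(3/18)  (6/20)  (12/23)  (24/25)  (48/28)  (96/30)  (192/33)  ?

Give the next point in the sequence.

First part — ×2 each step: 3, 6, 12, 24, 48, 96, 192 → 384.
Second part goes 18, 20, 23, 25, 28, 30, 33 → 35 (alternating steps +2, +3, +2, +3, …).
So the next point is (384/35).

(384/35)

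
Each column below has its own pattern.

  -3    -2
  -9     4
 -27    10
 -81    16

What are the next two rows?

First component: ×3 each step, so -3, -9, -27, -81 → -243 → -729.
Second component: +6 each step; -2, 4, 10, 16 → 22 → 28.
So the next two rows are -243  22 and -729  28.

-243  22; -729  28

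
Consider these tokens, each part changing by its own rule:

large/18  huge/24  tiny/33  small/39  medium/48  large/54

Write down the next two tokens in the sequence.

huge/63, tiny/69

For the size, repeats large → huge → tiny → small → medium: large, huge, tiny, small, medium, large → huge → tiny.
Second component goes 18, 24, 33, 39, 48, 54 → 63 → 69 (alternating steps +6, +9, +6, +9, …).
So the next two tokens are huge/63 and tiny/69.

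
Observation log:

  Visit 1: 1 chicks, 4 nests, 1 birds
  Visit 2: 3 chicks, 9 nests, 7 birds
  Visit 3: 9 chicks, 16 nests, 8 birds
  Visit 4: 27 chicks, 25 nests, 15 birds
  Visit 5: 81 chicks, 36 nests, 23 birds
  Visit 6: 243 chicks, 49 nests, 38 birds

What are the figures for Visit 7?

729 chicks, 64 nests, 61 birds

Chicks: 1, 3, 9, 27, 81, 243 → 729 (×3 each step).
For the nests, perfect squares: 2², 3², 4², …: 4, 9, 16, 25, 36, 49 → 64.
Birds — each term is the sum of the two before it: 1, 7, 8, 15, 23, 38 → 61.
Combining the parts gives 729 chicks, 64 nests, 61 birds.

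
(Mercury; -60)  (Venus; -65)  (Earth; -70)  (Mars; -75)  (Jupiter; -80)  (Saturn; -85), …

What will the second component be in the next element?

Second component: −5 each step, so -60, -65, -70, -75, -80, -85 → -90.

-90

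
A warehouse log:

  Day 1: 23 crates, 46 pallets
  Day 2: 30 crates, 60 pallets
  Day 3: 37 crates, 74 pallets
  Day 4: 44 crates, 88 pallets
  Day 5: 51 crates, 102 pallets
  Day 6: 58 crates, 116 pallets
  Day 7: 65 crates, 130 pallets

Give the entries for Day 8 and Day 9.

72 crates, 144 pallets; 79 crates, 158 pallets

Crates: 23, 30, 37, 44, 51, 58, 65 → 72 → 79 (+7 each step).
Pallets: 46, 60, 74, 88, 102, 116, 130 → 144 → 158 (always 2 × the crates).
So the next two records are 72 crates, 144 pallets and 79 crates, 158 pallets.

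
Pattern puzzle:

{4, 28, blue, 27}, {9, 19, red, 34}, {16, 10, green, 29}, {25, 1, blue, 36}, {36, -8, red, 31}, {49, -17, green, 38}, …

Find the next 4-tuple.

{64, -26, blue, 33}

For the first part, perfect squares: 2², 3², 4², …: 4, 9, 16, 25, 36, 49 → 64.
Second part — −9 each step: 28, 19, 10, 1, -8, -17 → -26.
Colour: repeats blue → red → green, so blue, red, green, blue, red, green → blue.
Fourth part goes 27, 34, 29, 36, 31, 38 → 33 (alternating steps +7, −5, +7, −5, …).
Combining the parts gives {64, -26, blue, 33}.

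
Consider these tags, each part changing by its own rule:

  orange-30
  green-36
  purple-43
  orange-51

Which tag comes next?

green-60

Colour goes orange, green, purple, orange → green (repeats orange → green → purple).
Second component — differences are 6, 7, 8, … (increasing by 1 each time): 30, 36, 43, 51 → 60.
So the next tag is green-60.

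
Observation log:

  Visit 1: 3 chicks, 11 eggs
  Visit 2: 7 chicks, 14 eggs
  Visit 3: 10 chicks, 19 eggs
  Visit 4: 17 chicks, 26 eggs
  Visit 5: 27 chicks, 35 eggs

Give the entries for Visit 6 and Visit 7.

Chicks: each term is the sum of the two before it; 3, 7, 10, 17, 27 → 44 → 71.
For the eggs, differences are 3, 5, 7, … (increasing by 2 each time): 11, 14, 19, 26, 35 → 46 → 59.
So the next two records are 44 chicks, 46 eggs and 71 chicks, 59 eggs.

44 chicks, 46 eggs; 71 chicks, 59 eggs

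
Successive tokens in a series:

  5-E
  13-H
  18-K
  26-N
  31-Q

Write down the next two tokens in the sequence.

First component — alternating steps +8, +5, +8, +5, …: 5, 13, 18, 26, 31 → 39 → 44.
Letter: letters move forward 3 places in the alphabet, so E, H, K, N, Q → T → W.
So the next two tokens are 39-T and 44-W.

39-T, 44-W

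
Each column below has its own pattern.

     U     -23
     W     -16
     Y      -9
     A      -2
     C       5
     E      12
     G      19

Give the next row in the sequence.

I  26

Letter — letters move forward 2 places in the alphabet, wrapping Z→A: U, W, Y, A, C, E, G → I.
Second component: +7 each step, so -23, -16, -9, -2, 5, 12, 19 → 26.
Combining the parts gives I  26.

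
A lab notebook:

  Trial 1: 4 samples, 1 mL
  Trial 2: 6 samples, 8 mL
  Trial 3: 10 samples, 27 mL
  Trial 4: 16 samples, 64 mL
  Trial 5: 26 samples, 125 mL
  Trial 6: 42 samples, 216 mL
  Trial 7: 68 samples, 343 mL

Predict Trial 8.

110 samples, 512 mL

Samples: each term is the sum of the two before it; 4, 6, 10, 16, 26, 42, 68 → 110.
ML: perfect cubes: 1³, 2³, 3³, …; 1, 8, 27, 64, 125, 216, 343 → 512.
So the next line is 110 samples, 512 mL.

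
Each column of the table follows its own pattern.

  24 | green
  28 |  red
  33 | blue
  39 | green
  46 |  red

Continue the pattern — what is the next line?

First component — differences are 4, 5, 6, … (increasing by 1 each time): 24, 28, 33, 39, 46 → 54.
Colour: green, red, blue, green, red → blue (repeats green → red → blue).
Combining the parts gives 54  blue.

54  blue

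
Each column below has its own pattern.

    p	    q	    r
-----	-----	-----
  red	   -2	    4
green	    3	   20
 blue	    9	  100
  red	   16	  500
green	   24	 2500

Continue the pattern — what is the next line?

blue  33  12500

Column p: repeats red → green → blue, so red, green, blue, red, green → blue.
Column q: differences are 5, 6, 7, … (increasing by 1 each time); -2, 3, 9, 16, 24 → 33.
Column r: ×5 each step, so 4, 20, 100, 500, 2500 → 12500.
So the next line is blue  33  12500.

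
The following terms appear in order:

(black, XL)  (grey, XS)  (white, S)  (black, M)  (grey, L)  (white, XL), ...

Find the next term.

(black, XS)

Shade: repeats black → grey → white; black, grey, white, black, grey, white → black.
Size: XL, XS, S, M, L, XL → XS (repeats XL → XS → S → M → L).
Putting it together: (black, XS).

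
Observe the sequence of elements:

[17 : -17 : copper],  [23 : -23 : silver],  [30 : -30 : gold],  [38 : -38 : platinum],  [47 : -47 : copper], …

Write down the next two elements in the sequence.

First coordinate — differences are 6, 7, 8, … (increasing by 1 each time): 17, 23, 30, 38, 47 → 57 → 68.
Second coordinate goes -17, -23, -30, -38, -47 → -57 → -68 (always the negative of the first coordinate).
Metal: repeats copper → silver → gold → platinum, so copper, silver, gold, platinum, copper → silver → gold.
Putting the parts together: [57 : -57 : silver] and then [68 : -68 : gold].

[57 : -57 : silver], [68 : -68 : gold]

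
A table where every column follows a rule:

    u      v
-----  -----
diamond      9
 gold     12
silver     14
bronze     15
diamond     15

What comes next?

Column u goes diamond, gold, silver, bronze, diamond → gold (repeats diamond → gold → silver → bronze).
Column v: differences are 3, 2, 1, … (decreasing by 1 each time); 9, 12, 14, 15, 15 → 14.
So the next row is gold  14.

gold  14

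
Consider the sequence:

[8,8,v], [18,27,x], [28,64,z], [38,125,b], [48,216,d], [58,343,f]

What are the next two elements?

For the first coordinate, +10 each step: 8, 18, 28, 38, 48, 58 → 68 → 78.
Second coordinate goes 8, 27, 64, 125, 216, 343 → 512 → 729 (perfect cubes: 2³, 3³, 4³, …).
Letter — letters move forward 2 places in the alphabet, wrapping Z→A: v, x, z, b, d, f → h → j.
So the next two elements are [68,512,h] and [78,729,j].

[68,512,h], [78,729,j]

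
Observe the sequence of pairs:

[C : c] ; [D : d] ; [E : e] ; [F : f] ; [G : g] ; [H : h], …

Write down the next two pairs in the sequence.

First letter goes C, D, E, F, G, H → I → J (letters move forward 1 place in the alphabet).
Second letter: c, d, e, f, g, h → i → j (letters move forward 1 place in the alphabet).
Putting the parts together: [I : i] and then [J : j].

[I : i], [J : j]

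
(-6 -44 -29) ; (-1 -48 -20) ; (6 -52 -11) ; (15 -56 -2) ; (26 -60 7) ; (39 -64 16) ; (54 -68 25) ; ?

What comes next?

For the first coordinate, differences are 5, 7, 9, … (increasing by 2 each time): -6, -1, 6, 15, 26, 39, 54 → 71.
Second coordinate — −4 each step: -44, -48, -52, -56, -60, -64, -68 → -72.
Third coordinate: -29, -20, -11, -2, 7, 16, 25 → 34 (+9 each step).
So the next triple is (71 -72 34).

(71 -72 34)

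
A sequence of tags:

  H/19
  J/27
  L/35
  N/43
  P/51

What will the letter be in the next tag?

Letter: letters move forward 2 places in the alphabet, so H, J, L, N, P → R.
Second component: +8 each step; 19, 27, 35, 43, 51 → 59.

R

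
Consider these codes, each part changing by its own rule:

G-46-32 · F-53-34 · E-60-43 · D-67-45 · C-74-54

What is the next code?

Letter: letters move back 1 place in the alphabet, so G, F, E, D, C → B.
Second component: +7 each step, so 46, 53, 60, 67, 74 → 81.
For the third component, alternating steps +2, +9, +2, +9, …: 32, 34, 43, 45, 54 → 56.
So the next code is B-81-56.

B-81-56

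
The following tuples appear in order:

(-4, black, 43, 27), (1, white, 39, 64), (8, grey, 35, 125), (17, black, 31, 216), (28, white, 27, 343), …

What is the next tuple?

(41, grey, 23, 512)

First component: differences are 5, 7, 9, … (increasing by 2 each time); -4, 1, 8, 17, 28 → 41.
Shade: repeats black → white → grey; black, white, grey, black, white → grey.
Third component: −4 each step, so 43, 39, 35, 31, 27 → 23.
Fourth component: perfect cubes: 3³, 4³, 5³, …, so 27, 64, 125, 216, 343 → 512.
Combining the parts gives (41, grey, 23, 512).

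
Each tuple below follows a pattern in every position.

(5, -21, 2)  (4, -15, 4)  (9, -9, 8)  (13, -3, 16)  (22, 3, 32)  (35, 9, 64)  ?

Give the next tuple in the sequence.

First coordinate — each term is the sum of the two before it: 5, 4, 9, 13, 22, 35 → 57.
Second coordinate: +6 each step, so -21, -15, -9, -3, 3, 9 → 15.
Third coordinate: ×2 each step, so 2, 4, 8, 16, 32, 64 → 128.
Combining the parts gives (57, 15, 128).

(57, 15, 128)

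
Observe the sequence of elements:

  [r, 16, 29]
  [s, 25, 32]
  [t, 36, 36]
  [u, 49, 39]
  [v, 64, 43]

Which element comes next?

[w, 81, 46]

Letter — letters move forward 1 place in the alphabet: r, s, t, u, v → w.
For the second component, perfect squares: 4², 5², 6², …: 16, 25, 36, 49, 64 → 81.
Third component goes 29, 32, 36, 39, 43 → 46 (alternating steps +3, +4, +3, +4, …).
Combining the parts gives [w, 81, 46].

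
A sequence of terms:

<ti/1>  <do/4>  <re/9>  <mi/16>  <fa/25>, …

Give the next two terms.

<sol/36>, <la/49>

Note: runs through the solfège scale do→ti; ti, do, re, mi, fa → sol → la.
Second entry — perfect squares: 1², 2², 3², …: 1, 4, 9, 16, 25 → 36 → 49.
Putting the parts together: <sol/36> and then <la/49>.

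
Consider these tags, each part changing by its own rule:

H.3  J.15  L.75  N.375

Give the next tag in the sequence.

Letter: H, J, L, N → P (letters move forward 2 places in the alphabet).
For the second component, ×5 each step: 3, 15, 75, 375 → 1875.
So the next tag is P.1875.

P.1875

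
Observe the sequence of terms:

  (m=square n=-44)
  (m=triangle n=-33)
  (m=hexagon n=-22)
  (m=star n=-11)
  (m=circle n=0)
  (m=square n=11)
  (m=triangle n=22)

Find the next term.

M — repeats square → triangle → hexagon → star → circle: square, triangle, hexagon, star, circle, square, triangle → hexagon.
N goes -44, -33, -22, -11, 0, 11, 22 → 33 (+11 each step).
So the next term is (m=hexagon n=33).

(m=hexagon n=33)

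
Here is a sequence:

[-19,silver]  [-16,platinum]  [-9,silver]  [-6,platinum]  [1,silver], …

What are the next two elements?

[4,platinum], [11,silver]

First component — alternating steps +3, +7, +3, +7, …: -19, -16, -9, -6, 1 → 4 → 11.
Metal goes silver, platinum, silver, platinum, silver → platinum → silver (alternates silver ↔ platinum).
So the next two elements are [4,platinum] and [11,silver].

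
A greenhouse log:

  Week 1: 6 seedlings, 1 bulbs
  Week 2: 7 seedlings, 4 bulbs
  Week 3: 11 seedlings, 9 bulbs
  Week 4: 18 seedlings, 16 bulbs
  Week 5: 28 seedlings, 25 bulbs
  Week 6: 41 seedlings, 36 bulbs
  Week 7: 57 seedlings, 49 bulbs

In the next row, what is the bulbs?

Bulbs: 1, 4, 9, 16, 25, 36, 49 → 64 (perfect squares: 1², 2², 3², …).

64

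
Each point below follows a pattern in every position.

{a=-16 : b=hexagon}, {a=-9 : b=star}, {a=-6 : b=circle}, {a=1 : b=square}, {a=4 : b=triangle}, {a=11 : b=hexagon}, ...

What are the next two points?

A: alternating steps +7, +3, +7, +3, …, so -16, -9, -6, 1, 4, 11 → 14 → 21.
B: repeats hexagon → star → circle → square → triangle, so hexagon, star, circle, square, triangle, hexagon → star → circle.
So the next two points are {a=14 : b=star} and {a=21 : b=circle}.

{a=14 : b=star}, {a=21 : b=circle}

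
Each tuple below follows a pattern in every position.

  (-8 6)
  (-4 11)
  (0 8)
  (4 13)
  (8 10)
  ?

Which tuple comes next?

(12 15)

First value — +4 each step: -8, -4, 0, 4, 8 → 12.
Second value — alternating steps +5, −3, +5, −3, …: 6, 11, 8, 13, 10 → 15.
So the next tuple is (12 15).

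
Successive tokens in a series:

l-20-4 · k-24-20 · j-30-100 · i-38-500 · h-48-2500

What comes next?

g-60-12500

Letter: letters move back 1 place in the alphabet; l, k, j, i, h → g.
Second component: differences are 4, 6, 8, … (increasing by 2 each time); 20, 24, 30, 38, 48 → 60.
Third component: 4, 20, 100, 500, 2500 → 12500 (×5 each step).
Putting it together: g-60-12500.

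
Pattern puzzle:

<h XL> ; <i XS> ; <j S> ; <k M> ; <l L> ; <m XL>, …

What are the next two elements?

Letter goes h, i, j, k, l, m → n → o (letters move forward 1 place in the alphabet).
Size: XL, XS, S, M, L, XL → XS → S (repeats XL → XS → S → M → L).
Putting the parts together: <n XS> and then <o S>.

<n XS>, <o S>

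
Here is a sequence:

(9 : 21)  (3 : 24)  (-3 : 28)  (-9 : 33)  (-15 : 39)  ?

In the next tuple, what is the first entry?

For the first entry, −6 each step: 9, 3, -3, -9, -15 → -21.

-21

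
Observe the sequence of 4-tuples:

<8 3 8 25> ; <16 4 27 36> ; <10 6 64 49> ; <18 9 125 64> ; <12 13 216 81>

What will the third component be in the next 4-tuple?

First component — alternating steps +8, −6, +8, −6, …: 8, 16, 10, 18, 12 → 20.
Second component: 3, 4, 6, 9, 13 → 18 (differences are 1, 2, 3, … (increasing by 1 each time)).
Third component goes 8, 27, 64, 125, 216 → 343 (perfect cubes: 2³, 3³, 4³, …).
Fourth component — perfect squares: 5², 6², 7², …: 25, 36, 49, 64, 81 → 100.

343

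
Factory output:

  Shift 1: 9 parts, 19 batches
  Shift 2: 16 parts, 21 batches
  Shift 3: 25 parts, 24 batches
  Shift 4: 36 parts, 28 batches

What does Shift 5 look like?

49 parts, 33 batches

For the parts, perfect squares: 3², 4², 5², …: 9, 16, 25, 36 → 49.
Batches: differences are 2, 3, 4, … (increasing by 1 each time); 19, 21, 24, 28 → 33.
Combining the parts gives 49 parts, 33 batches.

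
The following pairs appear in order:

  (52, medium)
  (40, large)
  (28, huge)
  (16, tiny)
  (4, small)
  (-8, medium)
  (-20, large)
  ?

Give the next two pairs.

(-32, huge), (-44, tiny)

First component: 52, 40, 28, 16, 4, -8, -20 → -32 → -44 (−12 each step).
For the size, repeats medium → large → huge → tiny → small: medium, large, huge, tiny, small, medium, large → huge → tiny.
So the next two pairs are (-32, huge) and (-44, tiny).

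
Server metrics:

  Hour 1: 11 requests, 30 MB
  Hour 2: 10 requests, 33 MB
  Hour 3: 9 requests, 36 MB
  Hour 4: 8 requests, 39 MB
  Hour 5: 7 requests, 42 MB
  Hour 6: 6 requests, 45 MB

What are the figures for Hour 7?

5 requests, 48 MB

For the requests, −1 each step: 11, 10, 9, 8, 7, 6 → 5.
MB: 30, 33, 36, 39, 42, 45 → 48 (+3 each step).
Putting it together: 5 requests, 48 MB.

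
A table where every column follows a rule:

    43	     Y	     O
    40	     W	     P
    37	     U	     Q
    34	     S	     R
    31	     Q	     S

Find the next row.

First component: −3 each step, so 43, 40, 37, 34, 31 → 28.
First letter — letters move back 2 places in the alphabet: Y, W, U, S, Q → O.
Second letter goes O, P, Q, R, S → T (letters move forward 1 place in the alphabet).
Putting it together: 28  O  T.

28  O  T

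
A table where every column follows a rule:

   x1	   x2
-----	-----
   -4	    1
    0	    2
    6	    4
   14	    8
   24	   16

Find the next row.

Column x1 — differences are 4, 6, 8, … (increasing by 2 each time): -4, 0, 6, 14, 24 → 36.
For the column x2, ×2 each step: 1, 2, 4, 8, 16 → 32.
Combining the parts gives 36  32.

36  32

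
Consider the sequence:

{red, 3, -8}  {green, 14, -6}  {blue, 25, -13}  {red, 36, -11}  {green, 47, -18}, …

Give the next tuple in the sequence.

Colour: repeats red → green → blue, so red, green, blue, red, green → blue.
Second coordinate: 3, 14, 25, 36, 47 → 58 (+11 each step).
Third coordinate: -8, -6, -13, -11, -18 → -16 (alternating steps +2, −7, +2, −7, …).
Combining the parts gives {blue, 58, -16}.

{blue, 58, -16}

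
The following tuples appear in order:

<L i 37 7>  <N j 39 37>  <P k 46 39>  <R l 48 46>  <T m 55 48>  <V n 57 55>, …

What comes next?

<X o 64 57>

First letter goes L, N, P, R, T, V → X (letters move forward 2 places in the alphabet).
Second letter: i, j, k, l, m, n → o (letters move forward 1 place in the alphabet).
Third part: alternating steps +2, +7, +2, +7, …, so 37, 39, 46, 48, 55, 57 → 64.
For the fourth part, always the previous value of the third part: 7, 37, 39, 46, 48, 55 → 57.
Combining the parts gives <X o 64 57>.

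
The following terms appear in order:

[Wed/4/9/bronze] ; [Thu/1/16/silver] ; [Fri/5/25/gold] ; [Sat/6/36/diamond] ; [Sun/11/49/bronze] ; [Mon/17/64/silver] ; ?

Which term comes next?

Day: runs through the weekdays Mon→Sun; Wed, Thu, Fri, Sat, Sun, Mon → Tue.
For the second component, each term is the sum of the two before it: 4, 1, 5, 6, 11, 17 → 28.
Third component: perfect squares: 3², 4², 5², …; 9, 16, 25, 36, 49, 64 → 81.
Rank: repeats bronze → silver → gold → diamond; bronze, silver, gold, diamond, bronze, silver → gold.
Putting it together: [Tue/28/81/gold].

[Tue/28/81/gold]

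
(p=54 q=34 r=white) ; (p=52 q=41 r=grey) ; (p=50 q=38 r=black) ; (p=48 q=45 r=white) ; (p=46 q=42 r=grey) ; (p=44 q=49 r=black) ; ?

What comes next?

(p=42 q=46 r=white)

P goes 54, 52, 50, 48, 46, 44 → 42 (−2 each step).
Q: alternating steps +7, −3, +7, −3, …; 34, 41, 38, 45, 42, 49 → 46.
For the r, repeats white → grey → black: white, grey, black, white, grey, black → white.
So the next element is (p=42 q=46 r=white).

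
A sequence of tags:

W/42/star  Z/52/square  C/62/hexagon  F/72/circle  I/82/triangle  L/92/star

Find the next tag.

For the letter, letters move forward 3 places in the alphabet, wrapping Z→A: W, Z, C, F, I, L → O.
Second component: +10 each step; 42, 52, 62, 72, 82, 92 → 102.
Shape goes star, square, hexagon, circle, triangle, star → square (repeats star → square → hexagon → circle → triangle).
Putting it together: O/102/square.

O/102/square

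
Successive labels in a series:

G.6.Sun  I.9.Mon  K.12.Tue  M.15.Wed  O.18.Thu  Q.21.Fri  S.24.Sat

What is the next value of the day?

Day — runs through the weekdays Mon→Sun: Sun, Mon, Tue, Wed, Thu, Fri, Sat → Sun.

Sun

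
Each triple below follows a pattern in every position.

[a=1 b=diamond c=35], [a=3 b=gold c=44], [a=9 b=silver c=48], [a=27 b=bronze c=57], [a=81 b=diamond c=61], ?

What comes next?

A — ×3 each step: 1, 3, 9, 27, 81 → 243.
B goes diamond, gold, silver, bronze, diamond → gold (repeats diamond → gold → silver → bronze).
C: alternating steps +9, +4, +9, +4, …, so 35, 44, 48, 57, 61 → 70.
Putting it together: [a=243 b=gold c=70].

[a=243 b=gold c=70]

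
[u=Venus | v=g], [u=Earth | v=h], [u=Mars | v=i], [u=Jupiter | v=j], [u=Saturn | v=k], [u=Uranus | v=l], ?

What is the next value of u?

Neptune

U: Venus, Earth, Mars, Jupiter, Saturn, Uranus → Neptune (runs through the planets Mercury→Neptune).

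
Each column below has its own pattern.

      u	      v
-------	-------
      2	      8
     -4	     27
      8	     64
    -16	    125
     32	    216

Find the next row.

-64  343

Column u: ×(-2) each step; 2, -4, 8, -16, 32 → -64.
Column v — perfect cubes: 2³, 3³, 4³, …: 8, 27, 64, 125, 216 → 343.
Combining the parts gives -64  343.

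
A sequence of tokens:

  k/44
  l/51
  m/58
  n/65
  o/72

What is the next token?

p/79

Letter: letters move forward 1 place in the alphabet, so k, l, m, n, o → p.
Second component — +7 each step: 44, 51, 58, 65, 72 → 79.
Putting it together: p/79.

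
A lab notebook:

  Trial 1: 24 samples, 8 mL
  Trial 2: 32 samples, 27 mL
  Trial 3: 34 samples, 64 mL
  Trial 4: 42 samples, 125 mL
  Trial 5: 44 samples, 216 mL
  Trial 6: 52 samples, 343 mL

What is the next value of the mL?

ML goes 8, 27, 64, 125, 216, 343 → 512 (perfect cubes: 2³, 3³, 4³, …).

512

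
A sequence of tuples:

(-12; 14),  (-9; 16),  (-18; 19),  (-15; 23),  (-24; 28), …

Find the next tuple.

(-21; 34)

First component: alternating steps +3, −9, +3, −9, …; -12, -9, -18, -15, -24 → -21.
For the second component, differences are 2, 3, 4, … (increasing by 1 each time): 14, 16, 19, 23, 28 → 34.
Putting it together: (-21; 34).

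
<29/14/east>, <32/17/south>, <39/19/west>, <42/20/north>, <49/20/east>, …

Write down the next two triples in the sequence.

<52/19/south>, <59/17/west>

First component: alternating steps +3, +7, +3, +7, …; 29, 32, 39, 42, 49 → 52 → 59.
Second component — differences are 3, 2, 1, … (decreasing by 1 each time): 14, 17, 19, 20, 20 → 19 → 17.
Direction: repeats east → south → west → north; east, south, west, north, east → south → west.
Putting the parts together: <52/19/south> and then <59/17/west>.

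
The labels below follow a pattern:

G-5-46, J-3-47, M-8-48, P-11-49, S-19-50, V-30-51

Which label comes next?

Y-49-52

Letter — letters move forward 3 places in the alphabet: G, J, M, P, S, V → Y.
Second component: each term is the sum of the two before it; 5, 3, 8, 11, 19, 30 → 49.
Third component: 46, 47, 48, 49, 50, 51 → 52 (+1 each step).
Putting it together: Y-49-52.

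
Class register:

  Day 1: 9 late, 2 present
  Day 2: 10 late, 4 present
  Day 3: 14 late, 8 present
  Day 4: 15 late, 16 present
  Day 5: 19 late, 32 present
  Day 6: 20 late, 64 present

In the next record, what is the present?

128

Present goes 2, 4, 8, 16, 32, 64 → 128 (×2 each step).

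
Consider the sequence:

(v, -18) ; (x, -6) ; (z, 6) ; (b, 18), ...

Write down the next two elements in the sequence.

(d, 30), (f, 42)

For the letter, letters move forward 2 places in the alphabet, wrapping Z→A: v, x, z, b → d → f.
For the second slot, +12 each step: -18, -6, 6, 18 → 30 → 42.
So the next two elements are (d, 30) and (f, 42).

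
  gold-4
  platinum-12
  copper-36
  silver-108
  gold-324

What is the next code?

platinum-972

Metal: repeats gold → platinum → copper → silver; gold, platinum, copper, silver, gold → platinum.
Second component: ×3 each step, so 4, 12, 36, 108, 324 → 972.
Putting it together: platinum-972.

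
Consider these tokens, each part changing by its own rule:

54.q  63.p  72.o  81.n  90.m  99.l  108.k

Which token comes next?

117.j

First component — +9 each step: 54, 63, 72, 81, 90, 99, 108 → 117.
For the letter, letters move back 1 place in the alphabet: q, p, o, n, m, l, k → j.
So the next token is 117.j.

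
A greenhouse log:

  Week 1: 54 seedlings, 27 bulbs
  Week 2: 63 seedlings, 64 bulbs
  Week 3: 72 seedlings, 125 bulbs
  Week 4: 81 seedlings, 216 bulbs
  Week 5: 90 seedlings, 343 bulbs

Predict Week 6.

Seedlings goes 54, 63, 72, 81, 90 → 99 (+9 each step).
Bulbs: perfect cubes: 3³, 4³, 5³, …; 27, 64, 125, 216, 343 → 512.
So the next record is 99 seedlings, 512 bulbs.

99 seedlings, 512 bulbs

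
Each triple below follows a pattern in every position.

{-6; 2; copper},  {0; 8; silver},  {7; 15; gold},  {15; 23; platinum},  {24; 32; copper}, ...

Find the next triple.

{34; 42; silver}

First component: differences are 6, 7, 8, … (increasing by 1 each time); -6, 0, 7, 15, 24 → 34.
Second component: differences are 6, 7, 8, … (increasing by 1 each time), so 2, 8, 15, 23, 32 → 42.
Metal — repeats copper → silver → gold → platinum: copper, silver, gold, platinum, copper → silver.
Combining the parts gives {34; 42; silver}.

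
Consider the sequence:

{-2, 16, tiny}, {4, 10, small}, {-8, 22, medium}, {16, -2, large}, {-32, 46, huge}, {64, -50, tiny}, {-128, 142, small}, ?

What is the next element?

First value: -2, 4, -8, 16, -32, 64, -128 → 256 (×(-2) each step).
Second value goes 16, 10, 22, -2, 46, -50, 142 → -242 (together with the first value always sums to 14).
Size: tiny, small, medium, large, huge, tiny, small → medium (repeats tiny → small → medium → large → huge).
Putting it together: {256, -242, medium}.

{256, -242, medium}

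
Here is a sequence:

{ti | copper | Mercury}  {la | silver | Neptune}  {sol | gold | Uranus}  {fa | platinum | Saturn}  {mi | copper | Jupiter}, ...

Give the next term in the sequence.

Note: runs backward through the solfège scale do→ti, so ti, la, sol, fa, mi → re.
Metal: copper, silver, gold, platinum, copper → silver (repeats copper → silver → gold → platinum).
For the planet, runs backward through the planets Mercury→Neptune: Mercury, Neptune, Uranus, Saturn, Jupiter → Mars.
So the next term is {re | silver | Mars}.

{re | silver | Mars}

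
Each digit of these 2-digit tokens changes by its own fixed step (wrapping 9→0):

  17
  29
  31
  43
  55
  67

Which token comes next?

For the first digit, +1 each step, mod 10: 1, 2, 3, 4, 5, 6 → 7.
Second digit: 7, 9, 1, 3, 5, 7 → 9 (+2 each step, mod 10).
Combining the parts gives 79.

79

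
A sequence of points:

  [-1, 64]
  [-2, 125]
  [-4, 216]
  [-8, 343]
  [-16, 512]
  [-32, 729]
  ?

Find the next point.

[-64, 1000]

First component goes -1, -2, -4, -8, -16, -32 → -64 (×2 each step).
Second component: perfect cubes: 4³, 5³, 6³, …; 64, 125, 216, 343, 512, 729 → 1000.
Combining the parts gives [-64, 1000].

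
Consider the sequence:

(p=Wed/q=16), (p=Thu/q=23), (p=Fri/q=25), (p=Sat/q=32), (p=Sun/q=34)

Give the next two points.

(p=Mon/q=41), (p=Tue/q=43)

P — runs through the weekdays Mon→Sun: Wed, Thu, Fri, Sat, Sun → Mon → Tue.
Q: alternating steps +7, +2, +7, +2, …; 16, 23, 25, 32, 34 → 41 → 43.
So the next two points are (p=Mon/q=41) and (p=Tue/q=43).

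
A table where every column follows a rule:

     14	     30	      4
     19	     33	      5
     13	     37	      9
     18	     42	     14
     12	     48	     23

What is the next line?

First component — alternating steps +5, −6, +5, −6, …: 14, 19, 13, 18, 12 → 17.
Second component — differences are 3, 4, 5, … (increasing by 1 each time): 30, 33, 37, 42, 48 → 55.
For the third component, each term is the sum of the two before it: 4, 5, 9, 14, 23 → 37.
Putting it together: 17  55  37.

17  55  37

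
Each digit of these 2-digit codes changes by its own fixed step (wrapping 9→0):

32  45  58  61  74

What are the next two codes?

87 then 90

First digit: 3, 4, 5, 6, 7 → 8 → 9 (+1 each step, mod 10).
Second digit: +3 each step, mod 10, so 2, 5, 8, 1, 4 → 7 → 0.
So the next two codes are 87 and 90.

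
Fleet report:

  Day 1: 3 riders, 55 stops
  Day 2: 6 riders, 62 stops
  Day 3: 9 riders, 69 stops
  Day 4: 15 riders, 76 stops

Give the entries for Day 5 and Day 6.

24 riders, 83 stops; 39 riders, 90 stops

Riders: each term is the sum of the two before it, so 3, 6, 9, 15 → 24 → 39.
Stops: +7 each step, so 55, 62, 69, 76 → 83 → 90.
Putting the parts together: 24 riders, 83 stops and then 39 riders, 90 stops.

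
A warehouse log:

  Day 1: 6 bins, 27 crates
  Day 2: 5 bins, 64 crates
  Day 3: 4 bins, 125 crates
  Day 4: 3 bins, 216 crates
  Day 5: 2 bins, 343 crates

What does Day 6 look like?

1 bins, 512 crates

Bins: −1 each step; 6, 5, 4, 3, 2 → 1.
Crates — perfect cubes: 3³, 4³, 5³, …: 27, 64, 125, 216, 343 → 512.
Putting it together: 1 bins, 512 crates.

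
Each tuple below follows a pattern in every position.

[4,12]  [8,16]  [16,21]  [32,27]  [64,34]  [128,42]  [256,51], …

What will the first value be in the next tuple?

First value: ×2 each step; 4, 8, 16, 32, 64, 128, 256 → 512.

512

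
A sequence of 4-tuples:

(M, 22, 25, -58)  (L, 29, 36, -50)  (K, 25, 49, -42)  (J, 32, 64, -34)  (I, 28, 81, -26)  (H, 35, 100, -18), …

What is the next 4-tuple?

(G, 31, 121, -10)

Letter: M, L, K, J, I, H → G (letters move back 1 place in the alphabet).
Second coordinate: alternating steps +7, −4, +7, −4, …; 22, 29, 25, 32, 28, 35 → 31.
Third coordinate: 25, 36, 49, 64, 81, 100 → 121 (perfect squares: 5², 6², 7², …).
Fourth coordinate: +8 each step, so -58, -50, -42, -34, -26, -18 → -10.
So the next 4-tuple is (G, 31, 121, -10).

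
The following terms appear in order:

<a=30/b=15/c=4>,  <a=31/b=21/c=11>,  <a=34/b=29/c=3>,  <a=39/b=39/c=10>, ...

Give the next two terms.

A: differences are 1, 3, 5, … (increasing by 2 each time); 30, 31, 34, 39 → 46 → 55.
B: differences are 6, 8, 10, … (increasing by 2 each time), so 15, 21, 29, 39 → 51 → 65.
C: alternating steps +7, −8, +7, −8, …; 4, 11, 3, 10 → 2 → 9.
So the next two terms are <a=46/b=51/c=2> and <a=55/b=65/c=9>.

<a=46/b=51/c=2>, <a=55/b=65/c=9>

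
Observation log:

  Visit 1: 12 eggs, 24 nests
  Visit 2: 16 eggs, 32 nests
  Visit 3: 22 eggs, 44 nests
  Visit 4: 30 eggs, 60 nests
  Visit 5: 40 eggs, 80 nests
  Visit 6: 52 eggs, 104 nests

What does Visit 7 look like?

Eggs: 12, 16, 22, 30, 40, 52 → 66 (differences are 4, 6, 8, … (increasing by 2 each time)).
Nests goes 24, 32, 44, 60, 80, 104 → 132 (always 2 × the eggs).
Putting it together: 66 eggs, 132 nests.

66 eggs, 132 nests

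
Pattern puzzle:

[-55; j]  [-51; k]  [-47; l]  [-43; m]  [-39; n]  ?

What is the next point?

[-35; o]

First coordinate goes -55, -51, -47, -43, -39 → -35 (+4 each step).
Letter: j, k, l, m, n → o (letters move forward 1 place in the alphabet).
Putting it together: [-35; o].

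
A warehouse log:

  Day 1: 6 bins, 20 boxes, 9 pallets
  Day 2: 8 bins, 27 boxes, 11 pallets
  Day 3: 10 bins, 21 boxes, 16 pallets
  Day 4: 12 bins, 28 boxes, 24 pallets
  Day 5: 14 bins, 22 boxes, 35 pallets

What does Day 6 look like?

16 bins, 29 boxes, 49 pallets

Bins: +2 each step, so 6, 8, 10, 12, 14 → 16.
Boxes goes 20, 27, 21, 28, 22 → 29 (alternating steps +7, −6, +7, −6, …).
Pallets: differences are 2, 5, 8, … (increasing by 3 each time), so 9, 11, 16, 24, 35 → 49.
Putting it together: 16 bins, 29 boxes, 49 pallets.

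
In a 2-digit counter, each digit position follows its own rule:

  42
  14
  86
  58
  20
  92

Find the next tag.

First digit goes 4, 1, 8, 5, 2, 9 → 6 (−3 each step, mod 10).
Second digit — +2 each step, mod 10: 2, 4, 6, 8, 0, 2 → 4.
Combining the parts gives 64.

64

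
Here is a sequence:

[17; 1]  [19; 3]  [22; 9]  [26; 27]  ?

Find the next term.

[31; 81]

First part: differences are 2, 3, 4, … (increasing by 1 each time), so 17, 19, 22, 26 → 31.
Second part: ×3 each step; 1, 3, 9, 27 → 81.
Putting it together: [31; 81].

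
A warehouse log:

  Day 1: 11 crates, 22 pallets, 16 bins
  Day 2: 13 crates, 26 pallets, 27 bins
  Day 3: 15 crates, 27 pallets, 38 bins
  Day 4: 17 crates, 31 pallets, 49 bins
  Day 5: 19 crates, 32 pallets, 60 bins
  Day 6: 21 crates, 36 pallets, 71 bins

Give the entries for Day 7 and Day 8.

23 crates, 37 pallets, 82 bins; 25 crates, 41 pallets, 93 bins

Crates — +2 each step: 11, 13, 15, 17, 19, 21 → 23 → 25.
Pallets: alternating steps +4, +1, +4, +1, …, so 22, 26, 27, 31, 32, 36 → 37 → 41.
Bins: 16, 27, 38, 49, 60, 71 → 82 → 93 (+11 each step).
So the next two records are 23 crates, 37 pallets, 82 bins and 25 crates, 41 pallets, 93 bins.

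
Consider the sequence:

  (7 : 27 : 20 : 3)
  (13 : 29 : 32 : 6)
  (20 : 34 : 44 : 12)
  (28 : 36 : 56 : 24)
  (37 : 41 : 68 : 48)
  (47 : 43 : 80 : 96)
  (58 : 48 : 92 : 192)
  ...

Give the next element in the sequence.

First slot: differences are 6, 7, 8, … (increasing by 1 each time), so 7, 13, 20, 28, 37, 47, 58 → 70.
Second slot: alternating steps +2, +5, +2, +5, …, so 27, 29, 34, 36, 41, 43, 48 → 50.
Third slot: +12 each step; 20, 32, 44, 56, 68, 80, 92 → 104.
Fourth slot: ×2 each step, so 3, 6, 12, 24, 48, 96, 192 → 384.
Putting it together: (70 : 50 : 104 : 384).

(70 : 50 : 104 : 384)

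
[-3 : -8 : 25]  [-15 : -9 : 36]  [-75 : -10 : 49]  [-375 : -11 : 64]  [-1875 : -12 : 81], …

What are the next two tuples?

[-9375 : -13 : 100], [-46875 : -14 : 121]

For the first component, ×5 each step: -3, -15, -75, -375, -1875 → -9375 → -46875.
Second component: -8, -9, -10, -11, -12 → -13 → -14 (−1 each step).
For the third component, perfect squares: 5², 6², 7², …: 25, 36, 49, 64, 81 → 100 → 121.
So the next two tuples are [-9375 : -13 : 100] and [-46875 : -14 : 121].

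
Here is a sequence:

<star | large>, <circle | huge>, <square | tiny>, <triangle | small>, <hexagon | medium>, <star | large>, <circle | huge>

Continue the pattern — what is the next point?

<square | tiny>

For the shape, repeats star → circle → square → triangle → hexagon: star, circle, square, triangle, hexagon, star, circle → square.
Size — repeats large → huge → tiny → small → medium: large, huge, tiny, small, medium, large, huge → tiny.
Putting it together: <square | tiny>.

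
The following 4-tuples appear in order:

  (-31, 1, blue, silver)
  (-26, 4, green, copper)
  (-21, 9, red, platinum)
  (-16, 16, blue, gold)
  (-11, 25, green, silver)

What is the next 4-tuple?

(-6, 36, red, copper)

First component: +5 each step, so -31, -26, -21, -16, -11 → -6.
Second component: perfect squares: 1², 2², 3², …, so 1, 4, 9, 16, 25 → 36.
Colour: repeats blue → green → red, so blue, green, red, blue, green → red.
Metal: repeats silver → copper → platinum → gold; silver, copper, platinum, gold, silver → copper.
Combining the parts gives (-6, 36, red, copper).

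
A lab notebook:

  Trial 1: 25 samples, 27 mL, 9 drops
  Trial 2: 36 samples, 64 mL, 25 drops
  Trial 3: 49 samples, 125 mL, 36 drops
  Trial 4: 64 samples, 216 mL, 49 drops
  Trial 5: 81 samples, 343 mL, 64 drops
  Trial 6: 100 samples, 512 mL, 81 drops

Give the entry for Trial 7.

Samples goes 25, 36, 49, 64, 81, 100 → 121 (perfect squares: 5², 6², 7², …).
ML: 27, 64, 125, 216, 343, 512 → 729 (perfect cubes: 3³, 4³, 5³, …).
Drops — always the previous value of the samples: 9, 25, 36, 49, 64, 81 → 100.
So the next line is 121 samples, 729 mL, 100 drops.

121 samples, 729 mL, 100 drops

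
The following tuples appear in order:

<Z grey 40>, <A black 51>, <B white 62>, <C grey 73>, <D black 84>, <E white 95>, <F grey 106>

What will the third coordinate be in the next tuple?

Letter goes Z, A, B, C, D, E, F → G (letters move forward 1 place in the alphabet, wrapping Z→A).
For the shade, repeats grey → black → white: grey, black, white, grey, black, white, grey → black.
Third coordinate — +11 each step: 40, 51, 62, 73, 84, 95, 106 → 117.

117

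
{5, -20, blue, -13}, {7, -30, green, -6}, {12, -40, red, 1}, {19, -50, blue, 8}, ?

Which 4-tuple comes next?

First slot: 5, 7, 12, 19 → 31 (each term is the sum of the two before it).
Second slot: −10 each step, so -20, -30, -40, -50 → -60.
Colour goes blue, green, red, blue → green (repeats blue → green → red).
Fourth slot: +7 each step; -13, -6, 1, 8 → 15.
So the next 4-tuple is {31, -60, green, 15}.

{31, -60, green, 15}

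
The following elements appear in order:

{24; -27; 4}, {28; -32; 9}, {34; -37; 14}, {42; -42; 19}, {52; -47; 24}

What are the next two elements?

First part: 24, 28, 34, 42, 52 → 64 → 78 (differences are 4, 6, 8, … (increasing by 2 each time)).
Second part goes -27, -32, -37, -42, -47 → -52 → -57 (−5 each step).
Third part — +5 each step: 4, 9, 14, 19, 24 → 29 → 34.
Putting the parts together: {64; -52; 29} and then {78; -57; 34}.

{64; -52; 29}, {78; -57; 34}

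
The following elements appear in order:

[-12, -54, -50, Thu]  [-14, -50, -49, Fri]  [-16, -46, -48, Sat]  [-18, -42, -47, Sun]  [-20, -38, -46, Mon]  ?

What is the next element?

[-22, -34, -45, Tue]

For the first slot, −2 each step: -12, -14, -16, -18, -20 → -22.
Second slot: +4 each step; -54, -50, -46, -42, -38 → -34.
Third slot — +1 each step: -50, -49, -48, -47, -46 → -45.
Day: runs through the weekdays Mon→Sun, so Thu, Fri, Sat, Sun, Mon → Tue.
So the next element is [-22, -34, -45, Tue].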